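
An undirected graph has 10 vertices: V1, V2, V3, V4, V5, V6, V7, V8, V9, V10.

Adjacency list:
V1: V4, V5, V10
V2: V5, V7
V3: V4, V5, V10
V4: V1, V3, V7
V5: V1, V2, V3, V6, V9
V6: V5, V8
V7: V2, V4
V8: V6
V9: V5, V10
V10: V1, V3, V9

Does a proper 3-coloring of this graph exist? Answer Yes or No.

The chromatic number is 3. The cycle V2-V5-V1-V4-V7-V2 has odd length 5, so it cannot be 2-colored; at least 3 colors are needed.
3 colors suffice: color 1 → {V4, V5, V8, V10}; color 2 → {V1, V2, V3, V6, V9}; color 3 → {V7}.
That is already a proper 3-coloring.

Yes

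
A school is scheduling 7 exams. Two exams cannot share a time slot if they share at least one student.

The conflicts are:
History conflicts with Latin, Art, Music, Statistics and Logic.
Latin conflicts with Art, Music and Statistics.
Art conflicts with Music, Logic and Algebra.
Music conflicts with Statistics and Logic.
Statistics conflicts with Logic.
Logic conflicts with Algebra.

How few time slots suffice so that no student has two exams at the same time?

4

History, Latin, Music, Statistics pairwise conflict, so at least 4 time slots are needed.
4 time slots suffice: History=1, Latin=4, Art=2, Music=3, Statistics=2, Logic=4, Algebra=1. No two conflicting exams share a time slot.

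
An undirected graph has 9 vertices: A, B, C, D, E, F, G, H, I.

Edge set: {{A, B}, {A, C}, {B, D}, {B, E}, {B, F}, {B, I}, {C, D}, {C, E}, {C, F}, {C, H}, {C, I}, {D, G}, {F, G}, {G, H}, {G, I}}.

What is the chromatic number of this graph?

C and I are adjacent, so at least 2 colors are needed.
2 colors suffice: color red → {B, C, G}; color blue → {A, D, E, F, H, I}. Each edge has distinct colors on its endpoints.

2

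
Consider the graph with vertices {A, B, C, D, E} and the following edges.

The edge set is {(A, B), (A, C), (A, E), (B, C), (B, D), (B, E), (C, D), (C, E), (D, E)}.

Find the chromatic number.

A, B, C, E form a clique, so at least 4 colors are needed.
4 colors suffice: A=yellow, B=red, C=blue, D=yellow, E=green. No two adjacent vertices share a color.

4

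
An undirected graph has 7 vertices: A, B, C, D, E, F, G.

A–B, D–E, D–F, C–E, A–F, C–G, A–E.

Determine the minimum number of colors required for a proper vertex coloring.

2

C and G are adjacent, so at least 2 colors are needed.
One proper 2-coloring: A=1, B=2, C=1, D=1, E=2, F=2, G=2. No two adjacent vertices share a color.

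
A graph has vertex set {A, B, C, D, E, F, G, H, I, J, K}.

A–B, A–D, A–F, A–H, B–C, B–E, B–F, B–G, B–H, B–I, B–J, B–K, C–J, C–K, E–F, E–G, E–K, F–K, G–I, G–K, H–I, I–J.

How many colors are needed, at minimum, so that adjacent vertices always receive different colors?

4

B, E, F, K are pairwise adjacent (a clique of size 4), so at least 4 colors are needed.
4 colors suffice: color red → {B, D}; color blue → {A, I, K}; color green → {F, G, H, J}; color yellow → {C, E}. Every edge joins two different colors.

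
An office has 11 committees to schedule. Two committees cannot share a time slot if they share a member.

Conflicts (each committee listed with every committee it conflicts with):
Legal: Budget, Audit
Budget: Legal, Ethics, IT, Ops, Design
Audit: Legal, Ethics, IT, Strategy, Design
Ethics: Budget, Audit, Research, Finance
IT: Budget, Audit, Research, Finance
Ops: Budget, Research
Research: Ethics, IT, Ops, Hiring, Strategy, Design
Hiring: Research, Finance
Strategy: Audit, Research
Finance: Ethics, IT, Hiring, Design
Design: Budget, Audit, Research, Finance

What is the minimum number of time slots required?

IT and Research conflict, so at least 2 time slots are needed.
A valid assignment using 2 time slots: Legal=2, Budget=1, Audit=1, Ethics=2, IT=2, Ops=2, Research=1, Hiring=2, Strategy=2, Finance=1, Design=2. Each listed conflict is separated.

2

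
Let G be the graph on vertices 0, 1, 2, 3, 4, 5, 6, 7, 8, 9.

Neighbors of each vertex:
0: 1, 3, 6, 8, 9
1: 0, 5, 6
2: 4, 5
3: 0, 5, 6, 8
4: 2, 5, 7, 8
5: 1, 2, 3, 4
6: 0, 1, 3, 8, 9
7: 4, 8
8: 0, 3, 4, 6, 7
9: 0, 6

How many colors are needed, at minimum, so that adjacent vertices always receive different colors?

0, 3, 6, 8 are mutually adjacent (a clique of size 4), so at least 4 colors are needed.
One proper 4-coloring: 0=green, 1=yellow, 2=green, 3=yellow, 4=blue, 5=red, 6=blue, 7=green, 8=red, 9=red. Each edge has distinct colors on its endpoints.

4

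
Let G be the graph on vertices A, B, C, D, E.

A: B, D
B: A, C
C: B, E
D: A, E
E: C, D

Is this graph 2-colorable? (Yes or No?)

No

The cycle A-D-E-C-B-A has odd length 5, so it cannot be 2-colored; at least 3 colors are needed.
So 2 colors are not enough.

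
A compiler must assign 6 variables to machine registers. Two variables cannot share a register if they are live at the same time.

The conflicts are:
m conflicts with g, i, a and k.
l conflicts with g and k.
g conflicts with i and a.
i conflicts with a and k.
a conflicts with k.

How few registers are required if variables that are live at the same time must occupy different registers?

4

m, i, a, k all conflict with each other, so at least 4 registers are needed.
4 registers suffice: register 1 → {l, i}; register 2 → {g, k}; register 3 → {m}; register 4 → {a}. No two conflicting variables share a register.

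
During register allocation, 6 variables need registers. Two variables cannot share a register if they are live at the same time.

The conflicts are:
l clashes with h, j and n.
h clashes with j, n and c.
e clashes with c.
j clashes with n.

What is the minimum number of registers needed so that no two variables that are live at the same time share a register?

4

l, h, j, n pairwise conflict, so at least 4 registers are needed.
A valid assignment using 4 registers: l=2, h=1, e=1, j=4, n=3, c=2. Each listed conflict is separated.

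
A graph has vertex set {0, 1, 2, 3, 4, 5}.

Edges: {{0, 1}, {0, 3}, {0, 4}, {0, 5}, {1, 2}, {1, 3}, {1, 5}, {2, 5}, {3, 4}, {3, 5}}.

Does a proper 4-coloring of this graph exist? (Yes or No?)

Yes

The chromatic number is 4. 0, 1, 3, 5 form a clique, so at least 4 colors are needed.
4 colors suffice: color red → {1, 4}; color blue → {5}; color green → {0, 2}; color yellow → {3}.
That is already a proper 4-coloring.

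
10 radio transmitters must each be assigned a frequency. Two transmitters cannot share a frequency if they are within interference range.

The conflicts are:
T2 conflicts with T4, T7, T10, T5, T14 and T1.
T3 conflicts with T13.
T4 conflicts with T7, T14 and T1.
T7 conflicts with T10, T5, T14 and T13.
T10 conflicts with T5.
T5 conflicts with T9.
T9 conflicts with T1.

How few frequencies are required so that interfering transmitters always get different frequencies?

T2, T7, T10, T5 pairwise conflict, so at least 4 frequencies are needed.
4 frequencies suffice: frequency 1 → {T3, T7, T1}; frequency 2 → {T2, T9, T13}; frequency 3 → {T4, T5}; frequency 4 → {T10, T14}. Each listed conflict is separated.

4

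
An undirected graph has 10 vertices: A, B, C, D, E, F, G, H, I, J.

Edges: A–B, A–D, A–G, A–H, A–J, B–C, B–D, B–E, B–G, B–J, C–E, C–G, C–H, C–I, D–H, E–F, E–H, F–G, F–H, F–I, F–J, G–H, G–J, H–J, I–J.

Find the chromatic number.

A, B, G, J are mutually adjacent (a clique of size 4), so at least 4 colors are needed.
One proper 4-coloring: A=4, B=1, C=3, D=2, E=2, F=4, G=2, H=1, I=1, J=3. Every edge joins two different colors.

4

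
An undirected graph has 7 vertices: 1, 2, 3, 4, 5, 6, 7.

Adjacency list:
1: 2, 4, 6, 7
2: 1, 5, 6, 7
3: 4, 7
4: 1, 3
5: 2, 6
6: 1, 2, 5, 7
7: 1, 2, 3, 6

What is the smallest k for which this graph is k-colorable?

1, 2, 6, 7 form a clique, so at least 4 colors are needed.
A valid assignment using 4 colors: 1=yellow, 2=blue, 3=blue, 4=red, 5=green, 6=red, 7=green. Every edge joins two different colors.

4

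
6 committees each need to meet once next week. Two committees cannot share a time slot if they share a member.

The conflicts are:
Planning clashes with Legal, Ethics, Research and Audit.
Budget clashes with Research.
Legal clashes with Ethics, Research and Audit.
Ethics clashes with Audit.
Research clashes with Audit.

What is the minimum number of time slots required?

4

Planning, Legal, Ethics, Audit all conflict with each other, so at least 4 time slots are needed.
4 time slots suffice: time slot 1 → {Planning, Budget}; time slot 2 → {Audit}; time slot 3 → {Legal}; time slot 4 → {Ethics, Research}. Each listed conflict is separated.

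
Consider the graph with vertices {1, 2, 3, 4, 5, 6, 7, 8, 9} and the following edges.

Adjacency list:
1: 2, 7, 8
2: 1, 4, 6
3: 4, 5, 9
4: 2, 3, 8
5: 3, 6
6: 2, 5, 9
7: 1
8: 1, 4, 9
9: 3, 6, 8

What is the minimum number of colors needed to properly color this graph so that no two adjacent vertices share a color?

The cycle 4-3-9-6-2-4 has odd length 5, so it cannot be 2-colored; at least 3 colors are needed.
A valid assignment using 3 colors: 1=a, 2=b, 3=b, 4=a, 5=a, 6=c, 7=b, 8=b, 9=a. Every edge joins two different colors.

3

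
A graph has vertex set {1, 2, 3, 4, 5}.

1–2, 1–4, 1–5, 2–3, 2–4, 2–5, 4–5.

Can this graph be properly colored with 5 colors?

Yes

The chromatic number is 4. 1, 2, 4, 5 are pairwise adjacent (a clique of size 4), so at least 4 colors are needed.
4 colors suffice: color a → {2}; color b → {3, 4}; color c → {1}; color d → {5}.
Since 5 ≥ 4, a proper 5-coloring certainly exists.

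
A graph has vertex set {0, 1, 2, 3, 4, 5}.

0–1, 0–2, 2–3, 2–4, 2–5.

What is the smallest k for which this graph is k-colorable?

2

2 and 3 are adjacent, so at least 2 colors are needed.
A valid assignment using 2 colors: 0=blue, 1=red, 2=red, 3=blue, 4=blue, 5=blue. No two adjacent vertices share a color.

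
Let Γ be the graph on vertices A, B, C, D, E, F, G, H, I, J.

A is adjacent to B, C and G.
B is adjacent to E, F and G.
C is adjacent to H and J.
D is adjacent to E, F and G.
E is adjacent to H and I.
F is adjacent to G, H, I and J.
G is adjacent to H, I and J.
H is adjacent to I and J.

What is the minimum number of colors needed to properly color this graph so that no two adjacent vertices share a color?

F, G, H, I form a clique, so at least 4 colors are needed.
A valid assignment using 4 colors: A=2, B=3, C=1, D=3, E=1, F=2, G=1, H=3, I=4, J=4. No two adjacent vertices share a color.

4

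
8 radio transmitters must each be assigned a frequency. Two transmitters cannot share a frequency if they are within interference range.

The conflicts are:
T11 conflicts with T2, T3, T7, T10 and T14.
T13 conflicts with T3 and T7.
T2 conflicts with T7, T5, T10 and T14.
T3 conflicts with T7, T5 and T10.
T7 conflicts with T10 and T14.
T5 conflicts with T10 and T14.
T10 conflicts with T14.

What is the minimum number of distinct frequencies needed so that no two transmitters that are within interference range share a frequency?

5

T11, T2, T7, T10, T14 are mutually in conflict, so at least 5 frequencies are needed.
5 frequencies suffice: frequency 1 → {T7, T5}; frequency 2 → {T13, T10}; frequency 3 → {T3, T14}; frequency 4 → {T2}; frequency 5 → {T11}. Every pair that conflicts lands in different frequencies.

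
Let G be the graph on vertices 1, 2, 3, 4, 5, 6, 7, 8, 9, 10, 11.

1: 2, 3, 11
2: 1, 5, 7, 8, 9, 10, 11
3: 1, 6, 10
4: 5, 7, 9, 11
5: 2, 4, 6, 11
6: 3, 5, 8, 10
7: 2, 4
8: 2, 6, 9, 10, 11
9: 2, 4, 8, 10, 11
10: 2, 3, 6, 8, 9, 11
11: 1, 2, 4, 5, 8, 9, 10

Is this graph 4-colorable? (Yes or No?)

2, 8, 9, 10, 11 form a clique, so at least 5 colors are needed.
So 4 colors are not enough.

No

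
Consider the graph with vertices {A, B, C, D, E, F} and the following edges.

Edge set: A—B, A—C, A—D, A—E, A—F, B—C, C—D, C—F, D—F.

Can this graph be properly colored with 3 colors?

A, C, D, F are pairwise adjacent (a clique of size 4), so at least 4 colors are needed.
So 3 colors are not enough.

No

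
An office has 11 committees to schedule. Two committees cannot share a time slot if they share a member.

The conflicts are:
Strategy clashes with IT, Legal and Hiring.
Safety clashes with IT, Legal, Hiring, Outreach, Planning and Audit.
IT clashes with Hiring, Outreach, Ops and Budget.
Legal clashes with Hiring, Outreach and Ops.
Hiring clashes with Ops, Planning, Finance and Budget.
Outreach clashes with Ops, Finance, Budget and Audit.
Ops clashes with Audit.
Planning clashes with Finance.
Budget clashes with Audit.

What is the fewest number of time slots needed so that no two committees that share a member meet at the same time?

3

Safety, Outreach, Audit pairwise conflict, so at least 3 time slots are needed.
3 time slots suffice: time slot 1 → {Hiring, Outreach}; time slot 2 → {Strategy, Safety, Ops, Finance, Budget}; time slot 3 → {IT, Legal, Planning, Audit}. Every pair that conflicts lands in different time slots.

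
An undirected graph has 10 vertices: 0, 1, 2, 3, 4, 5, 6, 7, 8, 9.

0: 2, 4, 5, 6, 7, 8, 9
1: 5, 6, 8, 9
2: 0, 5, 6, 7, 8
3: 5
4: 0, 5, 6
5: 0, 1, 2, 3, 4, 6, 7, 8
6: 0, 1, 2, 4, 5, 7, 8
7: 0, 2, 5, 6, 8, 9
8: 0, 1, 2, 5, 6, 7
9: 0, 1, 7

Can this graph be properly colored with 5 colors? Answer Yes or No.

No

0, 2, 5, 6, 7, 8 form a clique, so at least 6 colors are needed.
So 5 colors are not enough.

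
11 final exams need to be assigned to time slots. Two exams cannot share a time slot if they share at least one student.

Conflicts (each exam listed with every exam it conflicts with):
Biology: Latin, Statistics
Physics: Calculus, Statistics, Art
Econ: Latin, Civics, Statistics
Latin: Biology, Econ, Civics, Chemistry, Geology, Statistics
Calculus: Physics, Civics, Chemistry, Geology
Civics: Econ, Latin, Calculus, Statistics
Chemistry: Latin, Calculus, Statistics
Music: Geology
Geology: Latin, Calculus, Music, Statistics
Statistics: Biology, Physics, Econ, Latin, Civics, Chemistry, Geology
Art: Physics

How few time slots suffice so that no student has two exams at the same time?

4

Econ, Latin, Civics, Statistics all conflict with each other, so at least 4 time slots are needed.
4 time slots suffice: time slot 1 → {Calculus, Music, Statistics, Art}; time slot 2 → {Physics, Latin}; time slot 3 → {Biology, Civics, Chemistry, Geology}; time slot 4 → {Econ}. No two conflicting exams share a time slot.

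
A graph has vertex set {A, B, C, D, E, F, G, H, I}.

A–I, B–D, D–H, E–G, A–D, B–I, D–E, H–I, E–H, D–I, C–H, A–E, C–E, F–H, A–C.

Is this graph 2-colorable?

No

D, H, I are pairwise adjacent, so at least 3 colors are needed.
So 2 colors are not enough.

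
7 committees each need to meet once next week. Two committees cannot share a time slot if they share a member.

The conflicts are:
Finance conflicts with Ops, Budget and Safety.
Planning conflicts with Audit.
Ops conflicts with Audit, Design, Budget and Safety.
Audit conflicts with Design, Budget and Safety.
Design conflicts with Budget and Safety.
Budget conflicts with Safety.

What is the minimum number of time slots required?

Ops, Audit, Design, Budget, Safety all conflict with each other, so at least 5 time slots are needed.
Using 5 time slots: Finance=3, Planning=1, Ops=4, Audit=3, Design=5, Budget=2, Safety=1. No two conflicting committees share a time slot.

5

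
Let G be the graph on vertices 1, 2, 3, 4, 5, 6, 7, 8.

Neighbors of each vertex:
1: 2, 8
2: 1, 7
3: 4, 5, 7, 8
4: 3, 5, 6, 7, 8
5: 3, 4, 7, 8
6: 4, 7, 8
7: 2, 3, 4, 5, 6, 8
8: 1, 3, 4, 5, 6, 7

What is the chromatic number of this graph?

3, 4, 5, 7, 8 form a clique, so at least 5 colors are needed.
5 colors suffice: 1=a, 2=b, 3=d, 4=c, 5=e, 6=d, 7=a, 8=b. Every edge joins two different colors.

5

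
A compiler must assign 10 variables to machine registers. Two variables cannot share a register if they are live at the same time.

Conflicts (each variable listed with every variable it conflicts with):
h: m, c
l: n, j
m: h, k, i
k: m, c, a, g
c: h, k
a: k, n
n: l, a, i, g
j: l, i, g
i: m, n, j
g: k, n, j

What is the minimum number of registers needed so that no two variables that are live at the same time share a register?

The cycle i-j-g-k-m-i has odd length 5, so it cannot be 2-colored; at least 3 registers are needed.
Using 3 registers: h=1, l=2, m=2, k=1, c=2, a=2, n=1, j=1, i=3, g=2. Every pair that conflicts lands in different registers.

3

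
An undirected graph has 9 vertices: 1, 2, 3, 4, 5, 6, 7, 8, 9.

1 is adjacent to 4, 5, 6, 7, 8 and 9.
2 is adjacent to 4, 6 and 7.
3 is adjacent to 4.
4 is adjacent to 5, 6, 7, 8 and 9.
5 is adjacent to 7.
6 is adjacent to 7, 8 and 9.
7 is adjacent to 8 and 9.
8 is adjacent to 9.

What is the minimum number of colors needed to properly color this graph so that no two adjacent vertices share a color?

1, 4, 6, 7, 8, 9 form a clique, so at least 6 colors are needed.
One proper 6-coloring: 1=green, 2=green, 3=blue, 4=red, 5=yellow, 6=yellow, 7=blue, 8=orange, 9=purple. Every edge joins two different colors.

6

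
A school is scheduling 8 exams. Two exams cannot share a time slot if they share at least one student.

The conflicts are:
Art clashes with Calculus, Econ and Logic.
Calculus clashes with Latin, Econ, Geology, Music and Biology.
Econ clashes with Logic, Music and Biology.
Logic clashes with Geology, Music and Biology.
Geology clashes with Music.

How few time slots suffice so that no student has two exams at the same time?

Calculus, Geology, Music pairwise conflict, so at least 3 time slots are needed.
Using 3 time slots: Art=3, Calculus=1, Latin=2, Econ=2, Logic=1, Geology=2, Music=3, Biology=3. Each listed conflict is separated.

3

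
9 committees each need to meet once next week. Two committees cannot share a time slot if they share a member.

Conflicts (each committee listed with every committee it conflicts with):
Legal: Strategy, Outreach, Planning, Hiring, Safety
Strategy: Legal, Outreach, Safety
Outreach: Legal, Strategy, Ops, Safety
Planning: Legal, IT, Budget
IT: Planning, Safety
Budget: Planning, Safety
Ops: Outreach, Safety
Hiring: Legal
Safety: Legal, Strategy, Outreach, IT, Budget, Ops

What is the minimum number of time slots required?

4

Legal, Strategy, Outreach, Safety are mutually in conflict, so at least 4 time slots are needed.
4 time slots suffice: Legal=2, Strategy=4, Outreach=3, Planning=1, IT=2, Budget=2, Ops=2, Hiring=1, Safety=1. Every pair that conflicts lands in different time slots.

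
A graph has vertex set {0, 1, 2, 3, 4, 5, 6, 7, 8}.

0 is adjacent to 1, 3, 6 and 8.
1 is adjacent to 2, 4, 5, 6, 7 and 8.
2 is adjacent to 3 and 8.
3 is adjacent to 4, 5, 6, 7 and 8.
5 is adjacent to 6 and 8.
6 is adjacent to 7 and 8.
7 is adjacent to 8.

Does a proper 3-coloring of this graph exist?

No

1, 6, 7, 8 form a clique, so at least 4 colors are needed.
So 3 colors are not enough.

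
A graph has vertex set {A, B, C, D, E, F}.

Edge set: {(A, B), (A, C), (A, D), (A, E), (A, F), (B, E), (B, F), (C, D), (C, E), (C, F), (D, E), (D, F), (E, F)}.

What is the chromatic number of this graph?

A, C, D, E, F are mutually adjacent (a clique of size 5), so at least 5 colors are needed.
5 colors suffice: color 1 → {A}; color 2 → {E}; color 3 → {F}; color 4 → {B, D}; color 5 → {C}. Each edge has distinct colors on its endpoints.

5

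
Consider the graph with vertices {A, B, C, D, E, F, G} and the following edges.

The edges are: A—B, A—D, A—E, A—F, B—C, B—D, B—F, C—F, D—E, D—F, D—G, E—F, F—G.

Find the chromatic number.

A, B, D, F form a clique, so at least 4 colors are needed.
A valid assignment using 4 colors: A=4, B=3, C=2, D=2, E=3, F=1, G=3. No two adjacent vertices share a color.

4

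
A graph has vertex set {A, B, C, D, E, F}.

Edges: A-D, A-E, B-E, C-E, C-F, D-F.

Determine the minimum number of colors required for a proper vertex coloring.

3

The cycle E-A-D-F-C-E has odd length 5, so it cannot be 2-colored; at least 3 colors are needed.
3 colors suffice: color red → {D, E}; color blue → {A, B, C}; color green → {F}. Each edge has distinct colors on its endpoints.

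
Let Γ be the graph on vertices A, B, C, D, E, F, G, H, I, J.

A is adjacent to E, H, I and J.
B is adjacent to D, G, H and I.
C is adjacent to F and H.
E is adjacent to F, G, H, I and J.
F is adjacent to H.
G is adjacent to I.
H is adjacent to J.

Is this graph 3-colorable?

No

A, E, H, J form a clique, so at least 4 colors are needed.
So 3 colors are not enough.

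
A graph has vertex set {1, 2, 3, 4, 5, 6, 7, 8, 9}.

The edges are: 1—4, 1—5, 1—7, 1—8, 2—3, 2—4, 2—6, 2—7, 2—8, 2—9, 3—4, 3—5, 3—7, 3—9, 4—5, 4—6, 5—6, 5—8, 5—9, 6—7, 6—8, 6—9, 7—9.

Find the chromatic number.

2, 6, 7, 9 are mutually adjacent (a clique of size 4), so at least 4 colors are needed.
4 colors suffice: color a → {1, 3, 6}; color b → {2, 5}; color c → {4, 7, 8}; color d → {9}. Every edge joins two different colors.

4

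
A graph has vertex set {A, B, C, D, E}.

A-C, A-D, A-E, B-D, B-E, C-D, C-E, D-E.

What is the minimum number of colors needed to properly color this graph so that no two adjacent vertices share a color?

A, C, D, E are mutually adjacent (a clique of size 4), so at least 4 colors are needed.
4 colors suffice: color 1 → {D}; color 2 → {E}; color 3 → {A, B}; color 4 → {C}. Every edge joins two different colors.

4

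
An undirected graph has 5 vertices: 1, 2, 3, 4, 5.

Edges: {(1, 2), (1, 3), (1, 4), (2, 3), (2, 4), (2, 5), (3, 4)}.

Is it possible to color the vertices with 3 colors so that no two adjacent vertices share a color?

1, 2, 3, 4 are mutually adjacent (a clique of size 4), so at least 4 colors are needed.
So 3 colors are not enough.

No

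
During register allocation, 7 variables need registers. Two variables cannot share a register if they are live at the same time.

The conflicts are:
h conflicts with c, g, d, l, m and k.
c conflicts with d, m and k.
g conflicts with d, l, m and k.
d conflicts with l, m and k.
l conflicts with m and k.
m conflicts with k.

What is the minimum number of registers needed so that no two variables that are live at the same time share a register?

6

h, g, d, l, m, k all conflict with each other, so at least 6 registers are needed.
Using 6 registers: h=2, c=5, g=6, d=4, l=5, m=3, k=1. Every pair that conflicts lands in different registers.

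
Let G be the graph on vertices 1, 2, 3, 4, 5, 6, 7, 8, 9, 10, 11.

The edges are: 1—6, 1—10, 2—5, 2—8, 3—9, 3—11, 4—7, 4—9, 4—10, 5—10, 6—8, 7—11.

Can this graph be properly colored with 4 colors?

Yes

The chromatic number is 3. The cycle 11-7-4-9-3-11 has odd length 5, so it cannot be 2-colored; at least 3 colors are needed.
One proper 3-coloring: 1=a, 2=b, 3=b, 4=a, 5=a, 6=b, 7=b, 8=a, 9=c, 10=b, 11=a.
Since 4 ≥ 3, a proper 4-coloring certainly exists.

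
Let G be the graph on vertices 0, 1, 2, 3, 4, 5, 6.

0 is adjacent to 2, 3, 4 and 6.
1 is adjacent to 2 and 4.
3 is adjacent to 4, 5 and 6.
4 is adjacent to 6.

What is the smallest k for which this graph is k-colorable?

4

0, 3, 4, 6 are mutually adjacent (a clique of size 4), so at least 4 colors are needed.
4 colors suffice: color a → {2, 4, 5}; color b → {1, 3}; color c → {0}; color d → {6}. Every edge joins two different colors.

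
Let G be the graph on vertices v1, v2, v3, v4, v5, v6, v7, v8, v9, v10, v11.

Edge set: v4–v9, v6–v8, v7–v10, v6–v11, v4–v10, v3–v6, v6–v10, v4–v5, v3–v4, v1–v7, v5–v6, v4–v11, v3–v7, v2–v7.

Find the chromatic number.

2

v6 and v8 are adjacent, so at least 2 colors are needed.
2 colors suffice: color R → {v4, v6, v7}; color B → {v1, v2, v3, v5, v8, v9, v10, v11}. Every edge joins two different colors.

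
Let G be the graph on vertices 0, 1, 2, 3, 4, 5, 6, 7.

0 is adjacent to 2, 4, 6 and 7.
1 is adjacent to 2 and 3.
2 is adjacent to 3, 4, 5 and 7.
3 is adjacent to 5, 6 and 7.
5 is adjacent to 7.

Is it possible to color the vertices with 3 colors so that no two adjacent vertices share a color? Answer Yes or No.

2, 3, 5, 7 are mutually adjacent (a clique of size 4), so at least 4 colors are needed.
So 3 colors are not enough.

No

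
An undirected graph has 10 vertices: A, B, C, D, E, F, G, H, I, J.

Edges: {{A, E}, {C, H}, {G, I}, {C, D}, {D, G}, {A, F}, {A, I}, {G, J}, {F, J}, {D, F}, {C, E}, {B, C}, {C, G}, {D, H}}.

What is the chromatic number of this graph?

3

C, D, H are pairwise adjacent, so at least 3 colors are needed.
3 colors suffice: color 1 → {C, F, I}; color 2 → {A, B, D, J}; color 3 → {E, G, H}. Each edge has distinct colors on its endpoints.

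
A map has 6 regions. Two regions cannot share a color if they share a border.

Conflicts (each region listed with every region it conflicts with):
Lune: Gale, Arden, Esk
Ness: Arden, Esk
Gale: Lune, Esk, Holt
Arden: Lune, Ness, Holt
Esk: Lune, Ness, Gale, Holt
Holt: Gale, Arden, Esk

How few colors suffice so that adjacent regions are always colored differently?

Gale, Esk, Holt pairwise conflict, so at least 3 colors are needed.
3 colors suffice: Lune=2, Ness=2, Gale=3, Arden=1, Esk=1, Holt=2. Each listed conflict is separated.

3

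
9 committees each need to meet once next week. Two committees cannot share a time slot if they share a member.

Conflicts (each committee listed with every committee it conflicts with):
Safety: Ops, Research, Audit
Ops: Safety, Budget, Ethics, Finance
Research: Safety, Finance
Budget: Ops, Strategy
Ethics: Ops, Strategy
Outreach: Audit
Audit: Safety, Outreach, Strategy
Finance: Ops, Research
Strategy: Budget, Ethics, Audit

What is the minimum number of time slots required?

3

The cycle Ops-Safety-Audit-Strategy-Budget-Ops has odd length 5, so it cannot be 2-colored; at least 3 time slots are needed.
3 time slots suffice: time slot 1 → {Ops, Research, Audit}; time slot 2 → {Safety, Outreach, Finance, Strategy}; time slot 3 → {Budget, Ethics}. Each listed conflict is separated.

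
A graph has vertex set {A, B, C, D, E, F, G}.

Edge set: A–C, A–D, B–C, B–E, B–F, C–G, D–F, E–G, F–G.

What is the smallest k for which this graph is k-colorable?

3

The cycle A-C-G-F-D-A has odd length 5, so it cannot be 2-colored; at least 3 colors are needed.
3 colors suffice: color 1 → {B, D, G}; color 2 → {C, E, F}; color 3 → {A}. Every edge joins two different colors.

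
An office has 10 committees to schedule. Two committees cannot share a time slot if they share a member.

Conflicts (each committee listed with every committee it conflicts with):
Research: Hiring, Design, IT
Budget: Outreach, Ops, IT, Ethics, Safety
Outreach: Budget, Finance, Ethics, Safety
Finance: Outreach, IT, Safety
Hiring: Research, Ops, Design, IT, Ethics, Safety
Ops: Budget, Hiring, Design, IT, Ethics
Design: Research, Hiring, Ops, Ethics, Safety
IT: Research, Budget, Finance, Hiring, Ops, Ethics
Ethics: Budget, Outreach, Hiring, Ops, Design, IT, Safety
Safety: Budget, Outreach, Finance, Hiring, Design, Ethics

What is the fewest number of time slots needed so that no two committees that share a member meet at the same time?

4

Budget, Ops, IT, Ethics pairwise conflict, so at least 4 time slots are needed.
4 time slots suffice: Research=1, Budget=3, Outreach=2, Finance=1, Hiring=3, Ops=4, Design=2, IT=2, Ethics=1, Safety=4. Each listed conflict is separated.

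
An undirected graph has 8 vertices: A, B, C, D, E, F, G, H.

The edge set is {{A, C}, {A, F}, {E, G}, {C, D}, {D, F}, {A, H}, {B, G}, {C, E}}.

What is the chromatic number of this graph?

2

C and D are adjacent, so at least 2 colors are needed.
A valid assignment using 2 colors: A=blue, B=blue, C=red, D=blue, E=blue, F=red, G=red, H=red. No two adjacent vertices share a color.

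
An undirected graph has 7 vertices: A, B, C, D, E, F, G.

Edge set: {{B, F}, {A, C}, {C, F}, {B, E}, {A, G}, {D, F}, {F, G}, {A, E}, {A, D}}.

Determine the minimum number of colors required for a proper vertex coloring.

3

The cycle C-A-E-B-F-C has odd length 5, so it cannot be 2-colored; at least 3 colors are needed.
3 colors suffice: A=1, B=3, C=2, D=2, E=2, F=1, G=2. Each edge has distinct colors on its endpoints.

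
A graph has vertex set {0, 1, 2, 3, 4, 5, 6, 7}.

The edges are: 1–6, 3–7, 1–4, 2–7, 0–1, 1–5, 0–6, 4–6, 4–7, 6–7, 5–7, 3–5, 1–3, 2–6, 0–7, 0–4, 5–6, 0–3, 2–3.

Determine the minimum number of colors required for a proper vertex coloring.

4

0, 4, 6, 7 are mutually adjacent (a clique of size 4), so at least 4 colors are needed.
A valid assignment using 4 colors: 0=green, 1=blue, 2=green, 3=red, 4=yellow, 5=green, 6=red, 7=blue. Each edge has distinct colors on its endpoints.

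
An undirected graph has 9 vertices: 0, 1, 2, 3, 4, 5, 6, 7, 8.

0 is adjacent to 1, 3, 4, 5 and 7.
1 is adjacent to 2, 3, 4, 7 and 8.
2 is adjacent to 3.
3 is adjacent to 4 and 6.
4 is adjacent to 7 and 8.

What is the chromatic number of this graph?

0, 1, 4, 7 form a clique, so at least 4 colors are needed.
A valid assignment using 4 colors: 0=b, 1=a, 2=b, 3=c, 4=d, 5=a, 6=a, 7=c, 8=b. No two adjacent vertices share a color.

4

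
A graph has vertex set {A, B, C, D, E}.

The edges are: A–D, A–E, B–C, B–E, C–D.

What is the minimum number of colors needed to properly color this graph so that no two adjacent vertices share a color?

3

The cycle A-D-C-B-E-A has odd length 5, so it cannot be 2-colored; at least 3 colors are needed.
One proper 3-coloring: A=1, B=2, C=1, D=2, E=3. Every edge joins two different colors.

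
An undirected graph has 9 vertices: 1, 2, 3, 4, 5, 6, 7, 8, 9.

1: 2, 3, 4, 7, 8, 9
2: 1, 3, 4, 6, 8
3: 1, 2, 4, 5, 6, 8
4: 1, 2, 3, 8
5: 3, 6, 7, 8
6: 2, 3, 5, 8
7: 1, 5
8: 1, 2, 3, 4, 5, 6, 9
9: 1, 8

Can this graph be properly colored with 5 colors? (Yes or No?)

Yes

The chromatic number is 5. 1, 2, 3, 4, 8 are mutually adjacent (a clique of size 5), so at least 5 colors are needed.
5 colors suffice: color a → {7, 8}; color b → {1, 6}; color c → {3, 9}; color d → {2, 5}; color e → {4}.
That is already a proper 5-coloring.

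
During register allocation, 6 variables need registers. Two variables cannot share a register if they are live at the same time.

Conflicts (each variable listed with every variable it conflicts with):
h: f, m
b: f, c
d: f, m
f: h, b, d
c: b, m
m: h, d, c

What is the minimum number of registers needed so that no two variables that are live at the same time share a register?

The cycle f-b-c-m-h-f has odd length 5, so it cannot be 2-colored; at least 3 registers are needed.
3 registers suffice: register 1 → {f, m}; register 2 → {h, d, c}; register 3 → {b}. Each listed conflict is separated.

3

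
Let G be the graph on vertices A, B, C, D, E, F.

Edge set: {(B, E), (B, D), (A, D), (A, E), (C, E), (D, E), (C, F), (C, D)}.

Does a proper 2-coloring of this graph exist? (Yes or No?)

No

B, D, E are mutually adjacent, so at least 3 colors are needed.
So 2 colors are not enough.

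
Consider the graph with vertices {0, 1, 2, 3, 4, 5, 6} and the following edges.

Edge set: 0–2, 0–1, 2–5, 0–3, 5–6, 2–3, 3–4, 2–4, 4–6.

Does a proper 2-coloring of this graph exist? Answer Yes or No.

No

0, 2, 3 are pairwise adjacent, so at least 3 colors are needed.
So 2 colors are not enough.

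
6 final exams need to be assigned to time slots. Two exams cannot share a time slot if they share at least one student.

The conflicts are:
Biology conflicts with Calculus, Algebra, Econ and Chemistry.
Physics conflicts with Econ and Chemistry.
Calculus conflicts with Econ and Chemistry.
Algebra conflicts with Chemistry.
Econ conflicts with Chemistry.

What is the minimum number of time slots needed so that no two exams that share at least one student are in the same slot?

Biology, Calculus, Econ, Chemistry all conflict with each other, so at least 4 time slots are needed.
4 time slots suffice: time slot 1 → {Chemistry}; time slot 2 → {Algebra, Econ}; time slot 3 → {Biology, Physics}; time slot 4 → {Calculus}. Each listed conflict is separated.

4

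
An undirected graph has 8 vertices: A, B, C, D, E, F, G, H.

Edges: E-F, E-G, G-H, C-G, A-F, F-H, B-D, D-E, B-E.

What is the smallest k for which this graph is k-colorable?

3

B, D, E are mutually adjacent, so at least 3 colors are needed.
3 colors suffice: color red → {A, C, E, H}; color blue → {D, F, G}; color green → {B}. Each edge has distinct colors on its endpoints.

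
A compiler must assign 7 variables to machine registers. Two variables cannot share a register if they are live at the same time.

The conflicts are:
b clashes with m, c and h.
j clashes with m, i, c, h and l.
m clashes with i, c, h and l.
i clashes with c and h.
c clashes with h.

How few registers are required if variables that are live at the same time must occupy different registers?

5

j, m, i, c, h all conflict with each other, so at least 5 registers are needed.
5 registers suffice: register 1 → {m}; register 2 → {c, l}; register 3 → {b, j}; register 4 → {h}; register 5 → {i}. Each listed conflict is separated.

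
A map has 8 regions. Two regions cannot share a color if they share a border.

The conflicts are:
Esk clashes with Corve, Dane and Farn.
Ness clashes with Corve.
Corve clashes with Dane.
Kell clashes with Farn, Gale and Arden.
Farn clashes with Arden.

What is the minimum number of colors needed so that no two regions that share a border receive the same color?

Esk, Corve, Dane are mutually in conflict, so at least 3 colors are needed.
3 colors suffice: Esk=1, Ness=1, Corve=2, Kell=1, Dane=3, Farn=2, Gale=2, Arden=3. Each listed conflict is separated.

3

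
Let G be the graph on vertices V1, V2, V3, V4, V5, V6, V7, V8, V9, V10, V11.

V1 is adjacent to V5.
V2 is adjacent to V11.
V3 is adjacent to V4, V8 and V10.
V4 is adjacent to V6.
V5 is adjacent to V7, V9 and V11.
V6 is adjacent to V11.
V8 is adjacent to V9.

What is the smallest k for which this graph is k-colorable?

3

The cycle V11-V6-V4-V3-V8-V9-V5-V11 has odd length 7, so it cannot be 2-colored; at least 3 colors are needed.
3 colors suffice: color red → {V2, V3, V5, V6}; color blue → {V1, V4, V7, V8, V10, V11}; color green → {V9}. Every edge joins two different colors.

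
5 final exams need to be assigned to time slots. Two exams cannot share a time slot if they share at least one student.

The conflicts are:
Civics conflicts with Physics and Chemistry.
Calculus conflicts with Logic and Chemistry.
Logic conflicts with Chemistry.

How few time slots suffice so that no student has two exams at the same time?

3

Calculus, Logic, Chemistry pairwise conflict, so at least 3 time slots are needed.
A valid assignment using 3 time slots: Civics=2, Physics=1, Calculus=2, Logic=3, Chemistry=1. Every pair that conflicts lands in different time slots.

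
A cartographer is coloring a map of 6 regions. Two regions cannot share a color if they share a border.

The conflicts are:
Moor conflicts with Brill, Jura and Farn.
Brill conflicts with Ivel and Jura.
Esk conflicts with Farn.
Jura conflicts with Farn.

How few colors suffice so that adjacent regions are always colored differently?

3

Moor, Jura, Farn all conflict with each other, so at least 3 colors are needed.
One proper 3-coloring: Moor=3, Brill=2, Ivel=1, Esk=1, Jura=1, Farn=2. Each listed conflict is separated.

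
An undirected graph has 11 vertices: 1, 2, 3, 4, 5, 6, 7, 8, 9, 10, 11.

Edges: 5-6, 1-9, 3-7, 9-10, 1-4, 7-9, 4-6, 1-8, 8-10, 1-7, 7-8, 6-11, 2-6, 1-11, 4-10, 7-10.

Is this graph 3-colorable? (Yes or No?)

The chromatic number is 3. 7, 8, 10 are mutually adjacent, so at least 3 colors are needed.
A valid assignment using 3 colors: 1=b, 2=b, 3=b, 4=c, 5=b, 6=a, 7=a, 8=c, 9=c, 10=b, 11=c.
That is already a proper 3-coloring.

Yes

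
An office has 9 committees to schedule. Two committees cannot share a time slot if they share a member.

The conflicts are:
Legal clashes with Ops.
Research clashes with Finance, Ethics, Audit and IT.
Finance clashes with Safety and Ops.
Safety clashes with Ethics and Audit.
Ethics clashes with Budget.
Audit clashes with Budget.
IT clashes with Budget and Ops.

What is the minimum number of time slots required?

IT and Ops conflict, so at least 2 time slots are needed.
2 time slots suffice: time slot 1 → {Research, Safety, Budget, Ops}; time slot 2 → {Legal, Finance, Ethics, Audit, IT}. Every pair that conflicts lands in different time slots.

2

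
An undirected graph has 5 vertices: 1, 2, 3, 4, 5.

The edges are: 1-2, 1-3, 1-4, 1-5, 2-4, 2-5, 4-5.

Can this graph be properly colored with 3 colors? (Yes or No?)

No

1, 2, 4, 5 are pairwise adjacent (a clique of size 4), so at least 4 colors are needed.
So 3 colors are not enough.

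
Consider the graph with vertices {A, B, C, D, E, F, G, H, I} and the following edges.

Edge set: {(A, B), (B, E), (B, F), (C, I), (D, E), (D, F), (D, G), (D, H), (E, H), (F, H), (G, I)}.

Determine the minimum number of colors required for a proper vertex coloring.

3

D, F, H form a triangle, so at least 3 colors are needed.
3 colors suffice: color 1 → {B, D, I}; color 2 → {A, C, E, F, G}; color 3 → {H}. No two adjacent vertices share a color.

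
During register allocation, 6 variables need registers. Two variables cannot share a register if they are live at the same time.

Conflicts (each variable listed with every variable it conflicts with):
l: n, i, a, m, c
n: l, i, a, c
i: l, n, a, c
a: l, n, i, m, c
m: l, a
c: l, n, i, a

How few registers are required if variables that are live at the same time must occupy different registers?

l, n, i, a, c are mutually in conflict, so at least 5 registers are needed.
5 registers suffice: l=1, n=4, i=3, a=2, m=3, c=5. No two conflicting variables share a register.

5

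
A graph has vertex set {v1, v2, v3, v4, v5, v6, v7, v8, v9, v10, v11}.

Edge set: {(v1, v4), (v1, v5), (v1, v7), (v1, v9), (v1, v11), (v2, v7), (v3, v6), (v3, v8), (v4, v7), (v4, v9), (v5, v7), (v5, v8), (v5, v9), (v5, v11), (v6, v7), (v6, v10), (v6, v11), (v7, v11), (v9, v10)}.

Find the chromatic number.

4

v1, v5, v7, v11 form a clique, so at least 4 colors are needed.
4 colors suffice: color R → {v7, v8, v9}; color B → {v1, v2, v6}; color G → {v3, v4, v5, v10}; color Y → {v11}. No two adjacent vertices share a color.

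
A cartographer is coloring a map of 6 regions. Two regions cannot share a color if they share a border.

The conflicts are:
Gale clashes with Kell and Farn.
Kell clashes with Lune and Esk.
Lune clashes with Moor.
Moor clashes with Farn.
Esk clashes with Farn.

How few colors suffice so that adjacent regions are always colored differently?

The cycle Moor-Lune-Kell-Esk-Farn-Moor has odd length 5, so it cannot be 2-colored; at least 3 colors are needed.
One proper 3-coloring: Gale=2, Kell=1, Lune=2, Moor=3, Esk=2, Farn=1. No two conflicting regions share a color.

3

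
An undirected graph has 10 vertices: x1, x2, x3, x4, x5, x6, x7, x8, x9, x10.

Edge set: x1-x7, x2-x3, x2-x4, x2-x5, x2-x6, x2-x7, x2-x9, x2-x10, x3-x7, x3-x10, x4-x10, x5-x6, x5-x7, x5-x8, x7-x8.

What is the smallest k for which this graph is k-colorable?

x5, x7, x8 are pairwise adjacent, so at least 3 colors are needed.
3 colors suffice: x1=1, x2=1, x3=3, x4=3, x5=3, x6=2, x7=2, x8=1, x9=2, x10=2. No two adjacent vertices share a color.

3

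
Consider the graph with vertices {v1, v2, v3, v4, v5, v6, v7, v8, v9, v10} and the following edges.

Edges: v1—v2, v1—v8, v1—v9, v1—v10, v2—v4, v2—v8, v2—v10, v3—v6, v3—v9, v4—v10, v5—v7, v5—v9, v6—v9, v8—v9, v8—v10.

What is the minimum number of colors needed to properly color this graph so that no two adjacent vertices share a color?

4

v1, v2, v8, v10 form a clique, so at least 4 colors are needed.
One proper 4-coloring: v1=green, v2=blue, v3=blue, v4=green, v5=blue, v6=green, v7=red, v8=yellow, v9=red, v10=red. No two adjacent vertices share a color.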